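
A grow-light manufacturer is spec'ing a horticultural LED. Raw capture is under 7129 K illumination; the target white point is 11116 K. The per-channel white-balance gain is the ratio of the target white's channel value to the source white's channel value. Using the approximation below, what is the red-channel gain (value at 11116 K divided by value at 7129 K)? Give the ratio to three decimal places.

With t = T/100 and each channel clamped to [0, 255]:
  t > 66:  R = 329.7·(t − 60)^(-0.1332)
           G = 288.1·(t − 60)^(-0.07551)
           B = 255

At 7129 K (t = 71.29):
  R = 329.7·(71.29 − 60)^(-0.1332) = 329.7·11.29^(-0.1332) = 329.7·0.72407 = 238.726.
At 11116 K (t = 111.16):
  R = 329.7·(111.16 − 60)^(-0.1332) = 329.7·51.16^(-0.1332) = 329.7·0.59207 = 195.204.
Gain = 195.204 / 238.726 = 0.8177 → 0.818.

0.818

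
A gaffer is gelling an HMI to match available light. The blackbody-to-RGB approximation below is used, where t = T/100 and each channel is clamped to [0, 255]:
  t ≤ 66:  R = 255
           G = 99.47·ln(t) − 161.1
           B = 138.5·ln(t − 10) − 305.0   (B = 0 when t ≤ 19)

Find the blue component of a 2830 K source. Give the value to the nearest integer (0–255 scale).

98

t = 2830/100 = 28.3; the t ≤ 66 branch applies.
B = 138.5·ln(28.3 − 10) − 305.0 = 138.5·ln 18.3 − 305.0 = 138.5·2.9069 − 305.0 = 97.606.
Rounded: 98.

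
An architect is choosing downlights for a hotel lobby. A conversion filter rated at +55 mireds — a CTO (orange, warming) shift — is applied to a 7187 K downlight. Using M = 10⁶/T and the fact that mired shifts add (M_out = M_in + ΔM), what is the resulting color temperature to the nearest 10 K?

M_in = 10⁶/7187 = 139.14 mireds.
M_out = 139.14 + (+55) = 194.14 mireds.
T_out = 10⁶/194.14 = 5150.9 K → 5150 K.

5150 K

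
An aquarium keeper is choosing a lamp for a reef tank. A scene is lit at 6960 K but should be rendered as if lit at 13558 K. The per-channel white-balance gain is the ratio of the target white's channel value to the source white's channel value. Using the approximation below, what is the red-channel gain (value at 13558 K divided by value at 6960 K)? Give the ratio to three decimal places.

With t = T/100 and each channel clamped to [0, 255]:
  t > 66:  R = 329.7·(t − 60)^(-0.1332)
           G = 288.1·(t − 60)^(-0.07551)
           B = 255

0.760

At 6960 K (t = 69.6):
  R = 329.7·(69.6 − 60)^(-0.1332) = 329.7·9.6^(-0.1332) = 329.7·0.73988 = 243.939.
At 13558 K (t = 135.58):
  R = 329.7·(135.58 − 60)^(-0.1332) = 329.7·75.58^(-0.1332) = 329.7·0.56208 = 185.317.
Gain = 185.317 / 243.939 = 0.7597 → 0.760.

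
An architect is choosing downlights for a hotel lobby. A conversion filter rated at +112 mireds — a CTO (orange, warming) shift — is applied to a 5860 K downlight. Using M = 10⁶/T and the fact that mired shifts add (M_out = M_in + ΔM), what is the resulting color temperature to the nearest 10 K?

3540 K

M_in = 10⁶/5860 = 170.65 mireds.
M_out = 170.65 + (+112) = 282.65 mireds.
T_out = 10⁶/282.65 = 3538.0 K → 3540 K.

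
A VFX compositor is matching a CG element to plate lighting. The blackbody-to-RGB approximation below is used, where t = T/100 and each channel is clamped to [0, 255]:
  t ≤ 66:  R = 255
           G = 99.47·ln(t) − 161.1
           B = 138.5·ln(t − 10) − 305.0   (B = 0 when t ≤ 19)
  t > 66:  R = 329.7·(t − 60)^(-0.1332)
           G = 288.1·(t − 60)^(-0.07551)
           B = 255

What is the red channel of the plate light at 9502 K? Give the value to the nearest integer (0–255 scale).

205

t = 9502/100 = 95.02; the t > 66 branch applies.
R = 329.7·(95.02 − 60)^(-0.1332) = 329.7·35.02^(-0.1332) = 329.7·0.62273 = 205.313.
Rounded: 205.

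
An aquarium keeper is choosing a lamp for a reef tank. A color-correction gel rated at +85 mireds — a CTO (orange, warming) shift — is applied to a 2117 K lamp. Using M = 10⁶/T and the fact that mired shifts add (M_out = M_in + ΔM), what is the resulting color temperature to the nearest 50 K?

1800 K

M_in = 10⁶/2117 = 472.37 mireds.
M_out = 472.37 + (+85) = 557.37 mireds.
T_out = 10⁶/557.37 = 1794.2 K → 1800 K.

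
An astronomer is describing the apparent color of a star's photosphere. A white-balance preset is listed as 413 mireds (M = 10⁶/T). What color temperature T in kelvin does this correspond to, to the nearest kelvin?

2421 K

T = 10⁶ / 413 = 2421.31 K → 2421 K.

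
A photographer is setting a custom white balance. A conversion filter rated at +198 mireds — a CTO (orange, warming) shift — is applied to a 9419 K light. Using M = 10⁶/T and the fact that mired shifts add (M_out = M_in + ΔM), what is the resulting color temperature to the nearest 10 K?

M_in = 10⁶/9419 = 106.17 mireds.
M_out = 106.17 + (+198) = 304.17 mireds.
T_out = 10⁶/304.17 = 3287.7 K → 3290 K.

3290 K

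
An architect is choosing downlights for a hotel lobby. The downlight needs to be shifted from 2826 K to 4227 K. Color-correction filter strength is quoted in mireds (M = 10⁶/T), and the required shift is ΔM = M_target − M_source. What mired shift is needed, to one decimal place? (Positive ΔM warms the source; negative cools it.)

M_source = 10⁶/2826 = 353.857; M_target = 10⁶/4227 = 236.574.
ΔM = 236.574 − 353.857 = -117.283 → -117.3 mireds, a cooling shift.

-117.3 mireds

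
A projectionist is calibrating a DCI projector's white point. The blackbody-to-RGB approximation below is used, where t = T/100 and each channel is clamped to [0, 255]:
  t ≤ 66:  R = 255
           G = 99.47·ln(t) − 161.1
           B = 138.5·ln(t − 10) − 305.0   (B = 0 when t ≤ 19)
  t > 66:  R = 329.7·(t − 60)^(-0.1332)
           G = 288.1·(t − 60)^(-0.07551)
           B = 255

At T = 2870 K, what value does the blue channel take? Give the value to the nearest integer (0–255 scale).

t = 2870/100 = 28.7; the t ≤ 66 branch applies.
B = 138.5·ln(28.7 − 10) − 305.0 = 138.5·ln 18.7 − 305.0 = 138.5·2.9285 − 305.0 = 100.601.
Rounded: 101.

101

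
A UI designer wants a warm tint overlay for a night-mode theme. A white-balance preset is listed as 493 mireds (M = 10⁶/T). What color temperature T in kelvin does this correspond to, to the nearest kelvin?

2028 K

T = 10⁶ / 493 = 2028.40 K → 2028 K.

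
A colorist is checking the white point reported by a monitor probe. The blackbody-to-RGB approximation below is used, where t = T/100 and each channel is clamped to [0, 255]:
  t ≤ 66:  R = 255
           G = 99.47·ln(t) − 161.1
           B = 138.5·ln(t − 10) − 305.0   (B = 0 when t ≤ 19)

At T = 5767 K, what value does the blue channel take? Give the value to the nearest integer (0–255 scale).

t = 5767/100 = 57.67; the t ≤ 66 branch applies.
B = 138.5·ln(57.67 − 10) − 305.0 = 138.5·ln 47.67 − 305.0 = 138.5·3.8643 − 305.0 = 230.206.
Rounded: 230.

230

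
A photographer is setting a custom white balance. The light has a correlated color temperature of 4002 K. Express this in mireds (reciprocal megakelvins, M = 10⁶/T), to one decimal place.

249.9 mireds

M = 10⁶ / 4002 = 249.875 → 249.9 mireds.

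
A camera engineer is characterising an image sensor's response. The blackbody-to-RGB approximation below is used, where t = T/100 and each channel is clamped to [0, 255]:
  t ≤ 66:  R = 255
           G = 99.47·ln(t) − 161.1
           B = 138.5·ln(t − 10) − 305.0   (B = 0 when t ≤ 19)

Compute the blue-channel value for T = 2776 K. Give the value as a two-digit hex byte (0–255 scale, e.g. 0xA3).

0x5D

t = 2776/100 = 27.76; the t ≤ 66 branch applies.
B = 138.5·ln(27.76 − 10) − 305.0 = 138.5·ln 17.76 − 305.0 = 138.5·2.8769 − 305.0 = 93.457.
Rounded: 93; in hex, 0x5D.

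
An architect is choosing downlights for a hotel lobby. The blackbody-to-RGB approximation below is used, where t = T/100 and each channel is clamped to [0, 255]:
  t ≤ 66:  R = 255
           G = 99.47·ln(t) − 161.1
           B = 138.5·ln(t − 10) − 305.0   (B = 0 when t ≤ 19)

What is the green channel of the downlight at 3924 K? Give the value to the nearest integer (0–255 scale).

t = 3924/100 = 39.24; the t ≤ 66 branch applies.
G = 99.47·ln 39.24 − 161.1 = 99.47·3.6697 − 161.1 = 203.925.
Rounded: 204.

204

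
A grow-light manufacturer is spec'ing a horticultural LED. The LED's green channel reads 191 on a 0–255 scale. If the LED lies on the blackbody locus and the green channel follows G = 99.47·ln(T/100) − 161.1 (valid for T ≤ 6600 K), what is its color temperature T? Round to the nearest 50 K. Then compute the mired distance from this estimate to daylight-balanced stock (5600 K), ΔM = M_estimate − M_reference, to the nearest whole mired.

ln t = (191 + 161.1) / 99.47 = 3.5398.
t = e^3.5398 = 34.459.
T = 100·t = 3446 K → 3450 K to the nearest 50 K.
M_estimate = 10⁶/3450 = 289.86; M_reference = 10⁶/5600 = 178.57.
ΔM = 289.86 − 178.57 = 111.28 → +111 mireds.

+111 mireds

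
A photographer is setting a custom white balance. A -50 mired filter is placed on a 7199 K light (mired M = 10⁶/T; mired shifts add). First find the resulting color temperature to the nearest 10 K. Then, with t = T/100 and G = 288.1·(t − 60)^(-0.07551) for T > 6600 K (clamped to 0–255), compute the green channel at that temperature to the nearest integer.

214

M_in = 10⁶/7199 = 138.91; M_out = 138.91 + (-50) = 88.91.
T_out = 10⁶/88.91 = 11247.6 K → 11250 K; t = 112.5.
G = 288.1·(112.5 − 60)^(-0.07551) = 288.1·52.5^(-0.07551) = 288.1·0.74150 = 213.626.
Rounded: 214.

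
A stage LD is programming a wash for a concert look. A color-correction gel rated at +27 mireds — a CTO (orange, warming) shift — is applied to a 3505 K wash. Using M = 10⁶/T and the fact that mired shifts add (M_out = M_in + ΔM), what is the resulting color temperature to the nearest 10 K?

M_in = 10⁶/3505 = 285.31 mireds.
M_out = 285.31 + (+27) = 312.31 mireds.
T_out = 10⁶/312.31 = 3202.0 K → 3200 K.

3200 K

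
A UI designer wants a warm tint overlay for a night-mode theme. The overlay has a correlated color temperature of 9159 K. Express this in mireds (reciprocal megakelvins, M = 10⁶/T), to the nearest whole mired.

M = 10⁶ / 9159 = 109.182 → 109 mireds.

109 mireds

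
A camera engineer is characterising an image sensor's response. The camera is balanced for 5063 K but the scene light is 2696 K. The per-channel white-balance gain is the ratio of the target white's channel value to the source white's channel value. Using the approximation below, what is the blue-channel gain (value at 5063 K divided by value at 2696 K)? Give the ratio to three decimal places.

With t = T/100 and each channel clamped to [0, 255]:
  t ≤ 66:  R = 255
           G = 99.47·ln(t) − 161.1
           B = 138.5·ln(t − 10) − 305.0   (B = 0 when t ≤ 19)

2.390

At 2696 K (t = 26.96):
  B = 138.5·ln(26.96 − 10) − 305.0 = 138.5·ln 16.96 − 305.0 = 138.5·2.8309 − 305.0 = 87.074.
At 5063 K (t = 50.63):
  B = 138.5·ln(50.63 − 10) − 305.0 = 138.5·ln 40.63 − 305.0 = 138.5·3.7045 − 305.0 = 208.074.
Gain = 208.074 / 87.074 = 2.3896 → 2.390.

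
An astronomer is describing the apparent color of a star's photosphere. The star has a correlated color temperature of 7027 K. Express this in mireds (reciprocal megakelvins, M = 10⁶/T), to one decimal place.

142.3 mireds

M = 10⁶ / 7027 = 142.308 → 142.3 mireds.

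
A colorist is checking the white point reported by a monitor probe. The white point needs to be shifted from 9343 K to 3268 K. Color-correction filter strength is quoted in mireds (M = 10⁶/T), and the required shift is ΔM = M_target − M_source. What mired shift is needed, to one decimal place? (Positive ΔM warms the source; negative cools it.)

+199.0 mireds

M_source = 10⁶/9343 = 107.032; M_target = 10⁶/3268 = 305.998.
ΔM = 305.998 − 107.032 = 198.966 → +199.0 mireds, a warming shift.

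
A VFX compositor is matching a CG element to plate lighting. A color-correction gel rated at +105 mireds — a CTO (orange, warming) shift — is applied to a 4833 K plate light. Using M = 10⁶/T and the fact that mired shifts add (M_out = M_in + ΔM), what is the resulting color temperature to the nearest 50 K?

3200 K

M_in = 10⁶/4833 = 206.91 mireds.
M_out = 206.91 + (+105) = 311.91 mireds.
T_out = 10⁶/311.91 = 3206.0 K → 3200 K.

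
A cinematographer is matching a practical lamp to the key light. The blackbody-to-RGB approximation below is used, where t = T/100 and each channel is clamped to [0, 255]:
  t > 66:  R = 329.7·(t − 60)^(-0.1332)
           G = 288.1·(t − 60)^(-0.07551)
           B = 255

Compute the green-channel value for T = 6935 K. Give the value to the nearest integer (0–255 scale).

243

t = 6935/100 = 69.35; the t > 66 branch applies.
G = 288.1·(69.35 − 60)^(-0.07551) = 288.1·9.35^(-0.07551) = 288.1·0.84468 = 243.353.
Rounded: 243.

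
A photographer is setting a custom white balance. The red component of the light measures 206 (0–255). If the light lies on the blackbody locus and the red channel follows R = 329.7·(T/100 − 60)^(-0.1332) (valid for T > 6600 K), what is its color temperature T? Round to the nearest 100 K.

9400 K

(t − 60)^(-0.1332) = 206/329.7 = 0.62481.
t − 60 = 0.62481^(1/-0.1332) = 0.62481^(-7.508) = 34.152, so t = 94.152.
T = 100·t = 9415 K → 9400 K to the nearest 100 K.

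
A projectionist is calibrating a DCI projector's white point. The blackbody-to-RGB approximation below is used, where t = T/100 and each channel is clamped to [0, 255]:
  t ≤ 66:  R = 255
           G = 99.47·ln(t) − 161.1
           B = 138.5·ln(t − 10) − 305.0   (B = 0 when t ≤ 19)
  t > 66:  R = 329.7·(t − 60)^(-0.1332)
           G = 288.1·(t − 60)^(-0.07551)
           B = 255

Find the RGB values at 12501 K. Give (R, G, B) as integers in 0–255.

t = 12501/100 = 125.01; the t > 66 branch applies.
R = 329.7·(125.01 − 60)^(-0.1332) = 329.7·65.01^(-0.1332) = 329.7·0.57347 = 189.073.
G = 288.1·(125.01 − 60)^(-0.07551) = 288.1·65.01^(-0.07551) = 288.1·0.72963 = 210.206.
B = 255 by definition for t > 66.
Rounded: (189, 210, 255).

(189, 210, 255)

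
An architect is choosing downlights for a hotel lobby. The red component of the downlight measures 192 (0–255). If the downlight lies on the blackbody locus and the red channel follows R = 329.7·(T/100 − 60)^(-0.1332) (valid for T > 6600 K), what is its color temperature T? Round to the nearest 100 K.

(t − 60)^(-0.1332) = 192/329.7 = 0.58235.
t − 60 = 0.58235^(1/-0.1332) = 0.58235^(-7.508) = 57.929, so t = 117.929.
T = 100·t = 11793 K → 11800 K to the nearest 100 K.

11800 K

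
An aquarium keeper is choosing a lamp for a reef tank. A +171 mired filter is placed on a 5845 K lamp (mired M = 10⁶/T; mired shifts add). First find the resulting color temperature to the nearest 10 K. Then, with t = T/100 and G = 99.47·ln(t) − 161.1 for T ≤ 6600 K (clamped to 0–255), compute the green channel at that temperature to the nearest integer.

M_in = 10⁶/5845 = 171.09; M_out = 171.09 + (+171) = 342.09.
T_out = 10⁶/342.09 = 2923.2 K → 2920 K; t = 29.2.
G = 99.47·ln 29.2 − 161.1 = 99.47·3.3742 − 161.1 = 174.529.
Rounded: 175.

175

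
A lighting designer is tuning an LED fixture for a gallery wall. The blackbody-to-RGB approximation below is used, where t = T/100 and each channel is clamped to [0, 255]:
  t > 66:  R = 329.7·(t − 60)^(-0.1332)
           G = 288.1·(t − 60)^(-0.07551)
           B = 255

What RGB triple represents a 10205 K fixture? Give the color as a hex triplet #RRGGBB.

#C8D9FF

t = 10205/100 = 102.05; the t > 66 branch applies.
R = 329.7·(102.05 − 60)^(-0.1332) = 329.7·42.05^(-0.1332) = 329.7·0.60774 = 200.370.
G = 288.1·(102.05 − 60)^(-0.07551) = 288.1·42.05^(-0.07551) = 288.1·0.75403 = 217.236.
B = 255 by definition for t > 66.
Rounded: (200, 217, 255).
In hex: #C8D9FF.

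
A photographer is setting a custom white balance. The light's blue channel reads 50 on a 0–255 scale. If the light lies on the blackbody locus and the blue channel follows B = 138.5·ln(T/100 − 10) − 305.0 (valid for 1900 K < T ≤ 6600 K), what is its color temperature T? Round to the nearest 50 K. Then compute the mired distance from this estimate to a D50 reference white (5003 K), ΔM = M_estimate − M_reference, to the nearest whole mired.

+235 mireds

ln(t − 10) = (50 + 305.0) / 138.5 = 2.5632.
t − 10 = e^2.5632 = 12.977, so t = 22.977.
T = 100·t = 2298 K → 2300 K to the nearest 50 K.
M_estimate = 10⁶/2300 = 434.78; M_reference = 10⁶/5003 = 199.88.
ΔM = 434.78 − 199.88 = 234.90 → +235 mireds.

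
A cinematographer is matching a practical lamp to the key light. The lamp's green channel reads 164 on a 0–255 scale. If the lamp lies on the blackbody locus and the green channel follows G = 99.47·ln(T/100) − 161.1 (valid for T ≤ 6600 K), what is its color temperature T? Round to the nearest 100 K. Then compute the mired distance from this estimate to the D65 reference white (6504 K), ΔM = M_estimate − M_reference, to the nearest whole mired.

+231 mireds

ln t = (164 + 161.1) / 99.47 = 3.2683.
t = e^3.2683 = 26.267.
T = 100·t = 2627 K → 2600 K to the nearest 100 K.
M_estimate = 10⁶/2600 = 384.62; M_reference = 10⁶/6504 = 153.75.
ΔM = 384.62 − 153.75 = 230.86 → +231 mireds.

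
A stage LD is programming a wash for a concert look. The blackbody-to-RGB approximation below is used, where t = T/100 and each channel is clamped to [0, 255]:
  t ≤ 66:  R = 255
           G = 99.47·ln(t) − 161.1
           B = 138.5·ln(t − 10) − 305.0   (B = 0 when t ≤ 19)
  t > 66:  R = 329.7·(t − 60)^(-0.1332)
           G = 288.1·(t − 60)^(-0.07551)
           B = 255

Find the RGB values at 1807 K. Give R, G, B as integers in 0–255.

R=255, G=127, B=0

t = 1807/100 = 18.07; the t ≤ 66 branch applies.
R = 255 by definition for t ≤ 66.
G = 99.47·ln 18.07 − 161.1 = 99.47·2.8943 − 161.1 = 126.791.
t = 18.07 ≤ 19, so B = 0.
Rounded: (255, 127, 0).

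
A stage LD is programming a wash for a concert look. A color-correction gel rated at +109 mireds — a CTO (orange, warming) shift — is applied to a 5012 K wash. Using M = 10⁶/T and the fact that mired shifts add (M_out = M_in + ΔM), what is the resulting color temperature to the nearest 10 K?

3240 K

M_in = 10⁶/5012 = 199.52 mireds.
M_out = 199.52 + (+109) = 308.52 mireds.
T_out = 10⁶/308.52 = 3241.3 K → 3240 K.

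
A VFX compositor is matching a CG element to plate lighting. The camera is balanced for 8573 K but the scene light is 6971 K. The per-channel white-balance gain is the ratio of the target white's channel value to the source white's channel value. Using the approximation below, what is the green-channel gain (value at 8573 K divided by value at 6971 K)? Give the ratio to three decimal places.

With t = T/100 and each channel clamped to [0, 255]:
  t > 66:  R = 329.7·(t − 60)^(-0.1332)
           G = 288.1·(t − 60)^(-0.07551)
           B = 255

At 6971 K (t = 69.71):
  G = 288.1·(69.71 − 60)^(-0.07551) = 288.1·9.71^(-0.07551) = 288.1·0.84228 = 242.660.
At 8573 K (t = 85.73):
  G = 288.1·(85.73 − 60)^(-0.07551) = 288.1·25.73^(-0.07551) = 288.1·0.78252 = 225.445.
Gain = 225.445 / 242.660 = 0.9291 → 0.929.

0.929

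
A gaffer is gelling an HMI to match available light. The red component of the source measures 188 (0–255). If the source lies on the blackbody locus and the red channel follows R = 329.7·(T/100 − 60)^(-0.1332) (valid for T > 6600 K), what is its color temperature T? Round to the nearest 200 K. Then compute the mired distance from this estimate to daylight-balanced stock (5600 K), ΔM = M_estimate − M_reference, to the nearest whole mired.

-100 mireds

(t − 60)^(-0.1332) = 188/329.7 = 0.57022.
t − 60 = 0.57022^(1/-0.1332) = 0.57022^(-7.508) = 67.848, so t = 127.848.
T = 100·t = 12785 K → 12800 K to the nearest 200 K.
M_estimate = 10⁶/12800 = 78.12; M_reference = 10⁶/5600 = 178.57.
ΔM = 78.12 − 178.57 = -100.45 → -100 mireds.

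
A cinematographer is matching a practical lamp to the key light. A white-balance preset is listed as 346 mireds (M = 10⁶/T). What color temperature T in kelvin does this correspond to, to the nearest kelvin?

2890 K

T = 10⁶ / 346 = 2890.17 K → 2890 K.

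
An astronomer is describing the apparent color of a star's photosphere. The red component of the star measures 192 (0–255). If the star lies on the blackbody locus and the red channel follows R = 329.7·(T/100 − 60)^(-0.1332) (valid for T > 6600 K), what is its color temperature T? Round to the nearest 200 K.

(t − 60)^(-0.1332) = 192/329.7 = 0.58235.
t − 60 = 0.58235^(1/-0.1332) = 0.58235^(-7.508) = 57.929, so t = 117.929.
T = 100·t = 11793 K → 11800 K to the nearest 200 K.

11800 K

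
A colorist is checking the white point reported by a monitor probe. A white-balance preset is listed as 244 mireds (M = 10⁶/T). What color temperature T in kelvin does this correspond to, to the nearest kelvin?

4098 K

T = 10⁶ / 244 = 4098.36 K → 4098 K.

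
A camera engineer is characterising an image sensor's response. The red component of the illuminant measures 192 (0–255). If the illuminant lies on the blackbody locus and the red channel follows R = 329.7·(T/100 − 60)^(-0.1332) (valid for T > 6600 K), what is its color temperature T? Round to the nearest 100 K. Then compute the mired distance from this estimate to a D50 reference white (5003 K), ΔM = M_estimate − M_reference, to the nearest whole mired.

(t − 60)^(-0.1332) = 192/329.7 = 0.58235.
t − 60 = 0.58235^(1/-0.1332) = 0.58235^(-7.508) = 57.929, so t = 117.929.
T = 100·t = 11793 K → 11800 K to the nearest 100 K.
M_estimate = 10⁶/11800 = 84.75; M_reference = 10⁶/5003 = 199.88.
ΔM = 84.75 − 199.88 = -115.13 → -115 mireds.

-115 mireds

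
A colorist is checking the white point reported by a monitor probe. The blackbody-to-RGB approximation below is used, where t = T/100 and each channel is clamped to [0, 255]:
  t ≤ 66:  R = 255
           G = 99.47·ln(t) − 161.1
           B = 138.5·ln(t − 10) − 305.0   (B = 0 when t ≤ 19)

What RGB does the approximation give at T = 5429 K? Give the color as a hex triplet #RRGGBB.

#FFECDC

t = 5429/100 = 54.29; the t ≤ 66 branch applies.
R = 255 by definition for t ≤ 66.
G = 99.47·ln 54.29 − 161.1 = 99.47·3.9943 − 161.1 = 236.217.
B = 138.5·ln(54.29 − 10) − 305.0 = 138.5·ln 44.29 − 305.0 = 138.5·3.7908 − 305.0 = 220.020.
Rounded: (255, 236, 220).
In hex: #FFECDC.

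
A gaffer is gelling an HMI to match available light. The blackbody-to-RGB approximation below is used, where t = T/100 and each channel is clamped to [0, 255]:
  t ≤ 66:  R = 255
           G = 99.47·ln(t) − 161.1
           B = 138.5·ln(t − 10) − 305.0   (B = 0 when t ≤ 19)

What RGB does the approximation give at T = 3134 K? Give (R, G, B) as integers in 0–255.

t = 3134/100 = 31.34; the t ≤ 66 branch applies.
R = 255 by definition for t ≤ 66.
G = 99.47·ln 31.34 − 161.1 = 99.47·3.4449 − 161.1 = 181.564.
B = 138.5·ln(31.34 − 10) − 305.0 = 138.5·ln 21.34 − 305.0 = 138.5·3.0606 − 305.0 = 118.891.
Rounded: (255, 182, 119).

(255, 182, 119)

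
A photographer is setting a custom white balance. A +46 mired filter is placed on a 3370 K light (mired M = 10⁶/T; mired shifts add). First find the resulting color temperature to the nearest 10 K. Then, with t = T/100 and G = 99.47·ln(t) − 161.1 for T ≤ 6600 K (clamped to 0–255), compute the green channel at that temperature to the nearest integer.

175

M_in = 10⁶/3370 = 296.74; M_out = 296.74 + (+46) = 342.74.
T_out = 10⁶/342.74 = 2917.7 K → 2920 K; t = 29.2.
G = 99.47·ln 29.2 − 161.1 = 99.47·3.3742 − 161.1 = 174.529.
Rounded: 175.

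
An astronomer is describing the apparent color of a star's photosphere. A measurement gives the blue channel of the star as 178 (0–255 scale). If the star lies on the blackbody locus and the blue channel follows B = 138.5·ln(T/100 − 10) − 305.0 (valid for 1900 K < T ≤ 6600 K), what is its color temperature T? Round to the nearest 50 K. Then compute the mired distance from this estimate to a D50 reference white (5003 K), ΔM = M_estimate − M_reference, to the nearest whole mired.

ln(t − 10) = (178 + 305.0) / 138.5 = 3.4874.
t − 10 = e^3.4874 = 32.700, so t = 42.700.
T = 100·t = 4270 K → 4250 K to the nearest 50 K.
M_estimate = 10⁶/4250 = 235.29; M_reference = 10⁶/5003 = 199.88.
ΔM = 235.29 − 199.88 = 35.41 → +35 mireds.

+35 mireds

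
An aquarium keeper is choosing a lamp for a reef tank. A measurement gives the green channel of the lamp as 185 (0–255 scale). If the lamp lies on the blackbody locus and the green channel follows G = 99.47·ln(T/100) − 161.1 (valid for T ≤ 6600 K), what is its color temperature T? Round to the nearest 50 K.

ln t = (185 + 161.1) / 99.47 = 3.4794.
t = e^3.4794 = 32.442.
T = 100·t = 3244 K → 3250 K to the nearest 50 K.

3250 K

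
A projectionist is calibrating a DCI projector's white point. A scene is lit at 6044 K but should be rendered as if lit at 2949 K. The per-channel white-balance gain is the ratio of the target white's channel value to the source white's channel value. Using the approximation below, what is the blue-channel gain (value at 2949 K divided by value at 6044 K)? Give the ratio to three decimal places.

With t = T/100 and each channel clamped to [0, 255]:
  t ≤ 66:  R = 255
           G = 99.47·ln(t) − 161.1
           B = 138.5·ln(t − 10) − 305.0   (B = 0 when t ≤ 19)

At 6044 K (t = 60.44):
  B = 138.5·ln(60.44 − 10) − 305.0 = 138.5·ln 50.44 − 305.0 = 138.5·3.9208 − 305.0 = 238.029.
At 2949 K (t = 29.49):
  B = 138.5·ln(29.49 − 10) − 305.0 = 138.5·ln 19.49 − 305.0 = 138.5·2.9699 − 305.0 = 106.331.
Gain = 106.331 / 238.029 = 0.4467 → 0.447.

0.447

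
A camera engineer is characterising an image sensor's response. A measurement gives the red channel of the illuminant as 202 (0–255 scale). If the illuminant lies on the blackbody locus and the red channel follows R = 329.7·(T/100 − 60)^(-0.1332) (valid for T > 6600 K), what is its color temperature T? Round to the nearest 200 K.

(t − 60)^(-0.1332) = 202/329.7 = 0.61268.
t − 60 = 0.61268^(1/-0.1332) = 0.61268^(-7.508) = 39.569, so t = 99.569.
T = 100·t = 9957 K → 10000 K to the nearest 200 K.

10000 K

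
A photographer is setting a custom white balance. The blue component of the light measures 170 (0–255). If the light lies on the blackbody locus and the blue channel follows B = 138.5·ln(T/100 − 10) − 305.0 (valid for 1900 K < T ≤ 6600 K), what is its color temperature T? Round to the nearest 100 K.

ln(t − 10) = (170 + 305.0) / 138.5 = 3.4296.
t − 10 = e^3.4296 = 30.864, so t = 40.864.
T = 100·t = 4086 K → 4100 K to the nearest 100 K.

4100 K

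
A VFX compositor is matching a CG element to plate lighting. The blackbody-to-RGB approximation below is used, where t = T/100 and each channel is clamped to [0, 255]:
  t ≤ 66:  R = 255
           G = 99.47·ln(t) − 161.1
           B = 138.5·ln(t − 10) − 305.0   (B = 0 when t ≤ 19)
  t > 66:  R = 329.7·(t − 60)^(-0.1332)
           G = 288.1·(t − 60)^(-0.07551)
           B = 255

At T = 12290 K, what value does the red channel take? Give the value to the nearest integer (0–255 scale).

t = 12290/100 = 122.9; the t > 66 branch applies.
R = 329.7·(122.9 − 60)^(-0.1332) = 329.7·62.9^(-0.1332) = 329.7·0.57600 = 189.906.
Rounded: 190.

190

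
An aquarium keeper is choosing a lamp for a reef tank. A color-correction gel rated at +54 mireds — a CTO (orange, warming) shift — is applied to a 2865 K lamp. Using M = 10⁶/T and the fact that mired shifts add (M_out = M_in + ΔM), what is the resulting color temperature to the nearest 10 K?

2480 K

M_in = 10⁶/2865 = 349.04 mireds.
M_out = 349.04 + (+54) = 403.04 mireds.
T_out = 10⁶/403.04 = 2481.1 K → 2480 K.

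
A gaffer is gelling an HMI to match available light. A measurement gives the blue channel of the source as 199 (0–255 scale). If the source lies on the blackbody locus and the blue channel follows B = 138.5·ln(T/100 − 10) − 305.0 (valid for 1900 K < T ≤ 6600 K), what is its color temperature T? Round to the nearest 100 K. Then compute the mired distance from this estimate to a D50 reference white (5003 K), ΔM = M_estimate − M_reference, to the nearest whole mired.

ln(t − 10) = (199 + 305.0) / 138.5 = 3.6390.
t − 10 = e^3.6390 = 38.053, so t = 48.053.
T = 100·t = 4805 K → 4800 K to the nearest 100 K.
M_estimate = 10⁶/4800 = 208.33; M_reference = 10⁶/5003 = 199.88.
ΔM = 208.33 − 199.88 = 8.45 → +8 mireds.

+8 mireds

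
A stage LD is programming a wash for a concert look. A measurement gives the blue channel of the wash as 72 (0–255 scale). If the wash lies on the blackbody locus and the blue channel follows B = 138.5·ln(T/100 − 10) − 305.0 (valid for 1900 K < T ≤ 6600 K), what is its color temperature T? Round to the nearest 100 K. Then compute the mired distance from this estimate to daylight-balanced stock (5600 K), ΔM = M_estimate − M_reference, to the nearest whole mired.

+221 mireds

ln(t − 10) = (72 + 305.0) / 138.5 = 2.7220.
t − 10 = e^2.7220 = 15.211, so t = 25.211.
T = 100·t = 2521 K → 2500 K to the nearest 100 K.
M_estimate = 10⁶/2500 = 400.00; M_reference = 10⁶/5600 = 178.57.
ΔM = 400.00 − 178.57 = 221.43 → +221 mireds.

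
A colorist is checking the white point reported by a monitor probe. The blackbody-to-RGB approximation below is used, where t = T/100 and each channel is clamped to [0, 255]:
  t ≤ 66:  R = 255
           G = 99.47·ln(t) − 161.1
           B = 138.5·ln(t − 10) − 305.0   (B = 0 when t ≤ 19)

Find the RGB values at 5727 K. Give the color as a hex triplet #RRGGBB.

t = 5727/100 = 57.27; the t ≤ 66 branch applies.
R = 255 by definition for t ≤ 66.
G = 99.47·ln 57.27 − 161.1 = 99.47·4.0478 − 161.1 = 241.532.
B = 138.5·ln(57.27 − 10) − 305.0 = 138.5·ln 47.27 − 305.0 = 138.5·3.8559 − 305.0 = 229.039.
Rounded: (255, 242, 229).
In hex: #FFF2E5.

#FFF2E5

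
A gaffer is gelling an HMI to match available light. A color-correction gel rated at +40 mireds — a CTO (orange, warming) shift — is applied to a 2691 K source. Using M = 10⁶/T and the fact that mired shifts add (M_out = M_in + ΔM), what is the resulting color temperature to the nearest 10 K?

2430 K

M_in = 10⁶/2691 = 371.61 mireds.
M_out = 371.61 + (+40) = 411.61 mireds.
T_out = 10⁶/411.61 = 2429.5 K → 2430 K.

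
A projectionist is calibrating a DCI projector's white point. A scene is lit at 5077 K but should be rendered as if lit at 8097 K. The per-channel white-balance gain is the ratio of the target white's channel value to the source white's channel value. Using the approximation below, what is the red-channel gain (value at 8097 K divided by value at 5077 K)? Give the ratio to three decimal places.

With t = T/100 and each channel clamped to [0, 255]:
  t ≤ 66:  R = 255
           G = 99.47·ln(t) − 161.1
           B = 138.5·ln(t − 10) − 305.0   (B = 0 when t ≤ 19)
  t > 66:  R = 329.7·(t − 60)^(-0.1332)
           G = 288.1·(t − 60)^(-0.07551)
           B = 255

0.862

At 5077 K (t = 50.77):
  R = 255 by definition for t ≤ 66.
At 8097 K (t = 80.97):
  R = 329.7·(80.97 − 60)^(-0.1332) = 329.7·20.97^(-0.1332) = 329.7·0.66675 = 219.828.
Gain = 219.828 / 255.000 = 0.8621 → 0.862.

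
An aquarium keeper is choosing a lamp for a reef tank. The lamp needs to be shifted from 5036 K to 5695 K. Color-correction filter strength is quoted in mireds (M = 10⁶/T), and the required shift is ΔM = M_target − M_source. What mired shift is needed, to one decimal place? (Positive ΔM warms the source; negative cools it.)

M_source = 10⁶/5036 = 198.570; M_target = 10⁶/5695 = 175.593.
ΔM = 175.593 − 198.570 = -22.978 → -23.0 mireds, a cooling shift.

-23.0 mireds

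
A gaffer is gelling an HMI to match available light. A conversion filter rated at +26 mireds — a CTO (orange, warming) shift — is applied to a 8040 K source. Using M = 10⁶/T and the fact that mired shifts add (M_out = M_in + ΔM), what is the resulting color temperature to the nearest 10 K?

6650 K

M_in = 10⁶/8040 = 124.38 mireds.
M_out = 124.38 + (+26) = 150.38 mireds.
T_out = 10⁶/150.38 = 6649.9 K → 6650 K.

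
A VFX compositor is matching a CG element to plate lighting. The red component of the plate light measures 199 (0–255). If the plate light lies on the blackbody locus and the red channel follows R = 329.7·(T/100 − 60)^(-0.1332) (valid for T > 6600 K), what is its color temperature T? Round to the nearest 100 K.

10400 K

(t − 60)^(-0.1332) = 199/329.7 = 0.60358.
t − 60 = 0.60358^(1/-0.1332) = 0.60358^(-7.508) = 44.273, so t = 104.273.
T = 100·t = 10427 K → 10400 K to the nearest 100 K.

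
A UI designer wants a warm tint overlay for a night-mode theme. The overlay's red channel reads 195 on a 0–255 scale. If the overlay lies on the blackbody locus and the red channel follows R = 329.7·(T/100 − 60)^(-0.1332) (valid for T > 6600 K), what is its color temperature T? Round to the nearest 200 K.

(t − 60)^(-0.1332) = 195/329.7 = 0.59145.
t − 60 = 0.59145^(1/-0.1332) = 0.59145^(-7.508) = 51.564, so t = 111.564.
T = 100·t = 11156 K → 11200 K to the nearest 200 K.

11200 K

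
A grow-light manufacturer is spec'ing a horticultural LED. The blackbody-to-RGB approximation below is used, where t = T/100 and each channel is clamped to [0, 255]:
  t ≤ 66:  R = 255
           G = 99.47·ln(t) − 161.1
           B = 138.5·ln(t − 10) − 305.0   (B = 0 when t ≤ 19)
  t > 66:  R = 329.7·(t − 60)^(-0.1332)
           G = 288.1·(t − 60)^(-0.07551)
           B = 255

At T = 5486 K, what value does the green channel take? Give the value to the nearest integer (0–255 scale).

237

t = 5486/100 = 54.86; the t ≤ 66 branch applies.
G = 99.47·ln 54.86 − 161.1 = 99.47·4.0048 − 161.1 = 237.256.
Rounded: 237.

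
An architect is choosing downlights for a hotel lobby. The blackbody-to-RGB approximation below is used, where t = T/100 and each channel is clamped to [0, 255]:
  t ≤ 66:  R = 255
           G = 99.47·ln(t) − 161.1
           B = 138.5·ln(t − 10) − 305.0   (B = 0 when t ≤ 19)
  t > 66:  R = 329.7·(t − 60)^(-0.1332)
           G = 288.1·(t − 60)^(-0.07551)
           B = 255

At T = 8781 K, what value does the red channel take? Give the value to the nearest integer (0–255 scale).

t = 8781/100 = 87.81; the t > 66 branch applies.
R = 329.7·(87.81 − 60)^(-0.1332) = 329.7·27.81^(-0.1332) = 329.7·0.64214 = 211.715.
Rounded: 212.

212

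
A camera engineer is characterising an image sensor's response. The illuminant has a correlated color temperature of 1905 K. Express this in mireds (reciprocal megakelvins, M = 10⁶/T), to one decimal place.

524.9 mireds

M = 10⁶ / 1905 = 524.934 → 524.9 mireds.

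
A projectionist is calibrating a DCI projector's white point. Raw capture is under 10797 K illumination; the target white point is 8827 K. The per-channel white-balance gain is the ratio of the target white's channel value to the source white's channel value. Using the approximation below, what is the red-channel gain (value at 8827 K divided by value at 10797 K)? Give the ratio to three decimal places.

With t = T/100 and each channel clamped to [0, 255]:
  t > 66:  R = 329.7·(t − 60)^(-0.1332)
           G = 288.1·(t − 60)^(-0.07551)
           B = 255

1.073

At 10797 K (t = 107.97):
  R = 329.7·(107.97 − 60)^(-0.1332) = 329.7·47.97^(-0.1332) = 329.7·0.59717 = 196.886.
At 8827 K (t = 88.27):
  R = 329.7·(88.27 − 60)^(-0.1332) = 329.7·28.27^(-0.1332) = 329.7·0.64074 = 211.253.
Gain = 211.253 / 196.886 = 1.0730 → 1.073.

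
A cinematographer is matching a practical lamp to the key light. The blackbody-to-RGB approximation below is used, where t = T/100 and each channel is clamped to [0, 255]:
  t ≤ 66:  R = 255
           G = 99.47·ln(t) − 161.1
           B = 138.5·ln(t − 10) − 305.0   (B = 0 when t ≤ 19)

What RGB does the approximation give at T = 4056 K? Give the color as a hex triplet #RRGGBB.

t = 4056/100 = 40.56; the t ≤ 66 branch applies.
R = 255 by definition for t ≤ 66.
G = 99.47·ln 40.56 − 161.1 = 99.47·3.7028 − 161.1 = 207.216.
B = 138.5·ln(40.56 − 10) − 305.0 = 138.5·ln 30.56 − 305.0 = 138.5·3.4197 − 305.0 = 168.627.
Rounded: (255, 207, 169).
In hex: #FFCFA9.

#FFCFA9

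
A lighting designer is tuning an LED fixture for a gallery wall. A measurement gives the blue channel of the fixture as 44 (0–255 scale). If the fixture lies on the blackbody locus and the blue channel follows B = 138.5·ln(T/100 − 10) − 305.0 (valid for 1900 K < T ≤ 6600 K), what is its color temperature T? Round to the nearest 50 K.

2250 K

ln(t − 10) = (44 + 305.0) / 138.5 = 2.5199.
t − 10 = e^2.5199 = 12.427, so t = 22.427.
T = 100·t = 2243 K → 2250 K to the nearest 50 K.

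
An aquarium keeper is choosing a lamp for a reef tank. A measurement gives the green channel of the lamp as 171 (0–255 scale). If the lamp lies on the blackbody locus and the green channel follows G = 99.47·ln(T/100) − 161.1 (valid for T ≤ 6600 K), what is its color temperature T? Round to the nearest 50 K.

2800 K

ln t = (171 + 161.1) / 99.47 = 3.3387.
t = e^3.3387 = 28.182.
T = 100·t = 2818 K → 2800 K to the nearest 50 K.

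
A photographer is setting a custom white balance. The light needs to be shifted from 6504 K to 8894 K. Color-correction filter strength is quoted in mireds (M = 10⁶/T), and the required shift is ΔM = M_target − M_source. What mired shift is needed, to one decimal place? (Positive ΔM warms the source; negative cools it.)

-41.3 mireds

M_source = 10⁶/6504 = 153.752; M_target = 10⁶/8894 = 112.435.
ΔM = 112.435 − 153.752 = -41.316 → -41.3 mireds, a cooling shift.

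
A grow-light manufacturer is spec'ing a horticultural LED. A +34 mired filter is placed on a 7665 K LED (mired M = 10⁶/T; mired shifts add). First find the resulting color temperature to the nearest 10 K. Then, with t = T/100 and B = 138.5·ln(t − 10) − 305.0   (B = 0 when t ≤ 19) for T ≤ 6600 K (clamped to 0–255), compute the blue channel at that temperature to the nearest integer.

M_in = 10⁶/7665 = 130.46; M_out = 130.46 + (+34) = 164.46.
T_out = 10⁶/164.46 = 6080.4 K → 6080 K; t = 60.8.
B = 138.5·ln(60.8 − 10) − 305.0 = 138.5·ln 50.8 − 305.0 = 138.5·3.9279 − 305.0 = 239.014.
Rounded: 239.

239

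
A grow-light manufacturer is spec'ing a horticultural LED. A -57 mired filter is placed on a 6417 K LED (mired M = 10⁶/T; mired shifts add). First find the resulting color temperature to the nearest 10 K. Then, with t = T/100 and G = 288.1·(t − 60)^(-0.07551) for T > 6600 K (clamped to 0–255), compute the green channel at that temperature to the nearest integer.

M_in = 10⁶/6417 = 155.84; M_out = 155.84 + (-57) = 98.84.
T_out = 10⁶/98.84 = 10117.8 K → 10120 K; t = 101.2.
G = 288.1·(101.2 − 60)^(-0.07551) = 288.1·41.2^(-0.07551) = 288.1·0.75520 = 217.572.
Rounded: 218.

218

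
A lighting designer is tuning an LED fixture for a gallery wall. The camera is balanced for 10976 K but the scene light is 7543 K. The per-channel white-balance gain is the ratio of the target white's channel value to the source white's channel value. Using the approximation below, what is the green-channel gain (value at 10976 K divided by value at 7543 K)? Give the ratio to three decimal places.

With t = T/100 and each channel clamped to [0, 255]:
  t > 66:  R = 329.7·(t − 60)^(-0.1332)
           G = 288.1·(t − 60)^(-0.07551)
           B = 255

0.915

At 7543 K (t = 75.43):
  G = 288.1·(75.43 − 60)^(-0.07551) = 288.1·15.43^(-0.07551) = 288.1·0.81333 = 234.320.
At 10976 K (t = 109.76):
  G = 288.1·(109.76 − 60)^(-0.07551) = 288.1·49.76^(-0.07551) = 288.1·0.74451 = 214.492.
Gain = 214.492 / 234.320 = 0.9154 → 0.915.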